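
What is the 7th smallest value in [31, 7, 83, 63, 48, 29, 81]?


Sort ascending: [7, 29, 31, 48, 63, 81, 83]
The 7th element (1-indexed) is at index 6.
Value = 83
Final answer: 83


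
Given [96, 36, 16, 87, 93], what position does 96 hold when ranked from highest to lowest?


Sort descending: [96, 93, 87, 36, 16]
Find 96 in the sorted list.
96 is at position 1.
Final answer: 1


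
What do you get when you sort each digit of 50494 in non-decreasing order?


The number 50494 has digits: 5, 0, 4, 9, 4
Sorted: 0, 4, 4, 5, 9
Joining the sorted digits gives the result.
Final answer: 04459


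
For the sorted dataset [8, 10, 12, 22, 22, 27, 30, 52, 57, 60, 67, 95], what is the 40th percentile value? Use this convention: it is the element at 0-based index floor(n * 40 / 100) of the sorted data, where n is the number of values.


The dataset has n = 12 elements.
Index = floor(12 * 40 / 100) = floor(480 / 100) = floor(4.8) = 4
Counting from index 0 in the sorted data, the element at index 4 is 22.
Final answer: 22


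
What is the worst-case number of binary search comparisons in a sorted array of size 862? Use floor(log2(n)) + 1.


Binary search halves the search space each step.
Maximum comparisons = floor(log2(862)) + 1
log2(862) = 9.7515
floor(log2(862)) = 9, so 9 + 1 = 10
Final answer: 10


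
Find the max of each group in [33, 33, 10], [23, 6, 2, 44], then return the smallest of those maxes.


Find max of each group:
  Group 1: [33, 33, 10] -> max = 33
  Group 2: [23, 6, 2, 44] -> max = 44
Maxes: [33, 44]
Minimum of maxes = 33
Final answer: 33


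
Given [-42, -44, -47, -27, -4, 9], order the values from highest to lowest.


Original list: [-42, -44, -47, -27, -4, 9]
Repeatedly take the largest remaining element:
  Remaining [-42, -44, -47, -27, -4, 9] -> largest is 9
  Remaining [-42, -44, -47, -27, -4] -> largest is -4
  Remaining [-42, -44, -47, -27] -> largest is -27
  Remaining [-42, -44, -47] -> largest is -42
  Remaining [-44, -47] -> largest is -44
  Remaining [-47] -> largest is -47
Collecting the picks in order gives the descending list.
Final answer: [9, -4, -27, -42, -44, -47]


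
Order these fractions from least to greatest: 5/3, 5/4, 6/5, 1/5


Convert to decimal for comparison:
  5/3 = 1.6667
  5/4 = 1.25
  6/5 = 1.2
  1/5 = 0.2
Decimals in increasing order: 0.2 < 1.2 < 1.25 < 1.6667
Writing each back as its fraction gives the sorted order.
Final answer: 1/5, 6/5, 5/4, 5/3


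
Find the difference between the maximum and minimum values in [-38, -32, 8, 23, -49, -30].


Maximum value: 23
Minimum value: -49
Range = 23 - (-49) = 72
Final answer: 72


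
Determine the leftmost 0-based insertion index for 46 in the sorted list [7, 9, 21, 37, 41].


List is sorted: [7, 9, 21, 37, 41]
We need the leftmost position where 46 can be inserted, i.e. the first index whose element is >= 46 (or the end of the list if none is).
Binary search with low=0, high=5 (0-based indices):
  low=0, high=5, mid=2: a[2]=21 < 46, so low = 3
  low=3, high=5, mid=4: a[4]=41 < 46, so low = 5
Now low = high = 5, so the insertion index is 5.
Final answer: 5


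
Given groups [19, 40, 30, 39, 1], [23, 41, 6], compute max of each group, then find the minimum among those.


Find max of each group:
  Group 1: [19, 40, 30, 39, 1] -> max = 40
  Group 2: [23, 41, 6] -> max = 41
Maxes: [40, 41]
Minimum of maxes = 40
Final answer: 40


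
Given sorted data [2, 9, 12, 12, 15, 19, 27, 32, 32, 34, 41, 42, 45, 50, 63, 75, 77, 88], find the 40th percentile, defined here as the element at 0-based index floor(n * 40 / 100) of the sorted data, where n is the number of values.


The dataset has n = 18 elements.
Index = floor(18 * 40 / 100) = floor(720 / 100) = floor(7.2) = 7
Counting from index 0 in the sorted data, the element at index 7 is 32.
Final answer: 32


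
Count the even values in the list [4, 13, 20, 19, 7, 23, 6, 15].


Check each element:
  4 is even
  13 is odd
  20 is even
  19 is odd
  7 is odd
  23 is odd
  6 is even
  15 is odd
Evens: [4, 20, 6]
Count of evens = 3
Final answer: 3


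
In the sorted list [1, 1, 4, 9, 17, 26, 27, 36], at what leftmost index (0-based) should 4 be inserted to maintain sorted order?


List is sorted: [1, 1, 4, 9, 17, 26, 27, 36]
We need the leftmost position where 4 can be inserted, i.e. the first index whose element is >= 4 (or the end of the list if none is).
Binary search with low=0, high=8 (0-based indices):
  low=0, high=8, mid=4: a[4]=17 >= 4, so high = 4
  low=0, high=4, mid=2: a[2]=4 >= 4, so high = 2
  low=0, high=2, mid=1: a[1]=1 < 4, so low = 2
Now low = high = 2, so the insertion index is 2.
Final answer: 2


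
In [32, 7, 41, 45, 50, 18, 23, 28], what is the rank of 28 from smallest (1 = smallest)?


Sort ascending: [7, 18, 23, 28, 32, 41, 45, 50]
Find 28 in the sorted list.
28 is at position 4 (1-indexed).
Final answer: 4


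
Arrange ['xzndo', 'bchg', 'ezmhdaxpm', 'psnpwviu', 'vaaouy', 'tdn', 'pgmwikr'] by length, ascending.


Compute lengths:
  'xzndo' has length 5
  'bchg' has length 4
  'ezmhdaxpm' has length 9
  'psnpwviu' has length 8
  'vaaouy' has length 6
  'tdn' has length 3
  'pgmwikr' has length 7
Lengths in increasing order: 3 < 4 < 5 < 6 < 7 < 8 < 9
Listing the words in that order gives the answer.
Final answer: ['tdn', 'bchg', 'xzndo', 'vaaouy', 'pgmwikr', 'psnpwviu', 'ezmhdaxpm']


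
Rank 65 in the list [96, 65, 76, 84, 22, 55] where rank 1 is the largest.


Sort descending: [96, 84, 76, 65, 55, 22]
Find 65 in the sorted list.
65 is at position 4.
Final answer: 4


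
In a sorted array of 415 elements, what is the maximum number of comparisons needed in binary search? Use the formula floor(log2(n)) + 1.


Binary search halves the search space each step.
Maximum comparisons = floor(log2(415)) + 1
log2(415) = 8.697
floor(log2(415)) = 8, so 8 + 1 = 9
Final answer: 9


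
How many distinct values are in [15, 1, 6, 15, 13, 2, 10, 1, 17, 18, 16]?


List all unique values:
Distinct values: [1, 2, 6, 10, 13, 15, 16, 17, 18]
Count = 9
Final answer: 9


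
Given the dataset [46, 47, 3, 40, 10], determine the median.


First, sort the list: [3, 10, 40, 46, 47]
The list has 5 elements (odd count).
The middle index is 2 (0-based), and the element there is 40.
Final answer: 40


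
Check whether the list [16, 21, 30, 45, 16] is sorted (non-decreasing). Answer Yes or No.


Check consecutive pairs:
  16 <= 21? True
  21 <= 30? True
  30 <= 45? True
  45 <= 16? False
1 consecutive pair(s) are out of order, so the list is not sorted.
Final answer: No


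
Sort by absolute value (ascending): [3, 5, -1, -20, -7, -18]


Compute absolute values:
  |3| = 3
  |5| = 5
  |-1| = 1
  |-20| = 20
  |-7| = 7
  |-18| = 18
Absolute values in increasing order: 1 < 3 < 5 < 7 < 18 < 20
Listing the original numbers in that order gives the answer.
Final answer: [-1, 3, 5, -7, -18, -20]


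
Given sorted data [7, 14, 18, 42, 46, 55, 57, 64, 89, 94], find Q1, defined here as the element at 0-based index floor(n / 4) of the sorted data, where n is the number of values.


The list has n = 10 elements.
Q1 index = floor(10 / 4) = floor(2.5) = 2
Counting from index 0 in the sorted data, the element at index 2 is 18.
Final answer: 18


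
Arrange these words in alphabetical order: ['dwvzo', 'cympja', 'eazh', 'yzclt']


Compare strings character by character (the first differing letter decides):
  'cympja' < 'dwvzo' since 'c' < 'd' at position 1
  'dwvzo' < 'eazh' since 'd' < 'e' at position 1
  'eazh' < 'yzclt' since 'e' < 'y' at position 1
Chaining these comparisons gives the alphabetical order.
Final answer: ['cympja', 'dwvzo', 'eazh', 'yzclt']


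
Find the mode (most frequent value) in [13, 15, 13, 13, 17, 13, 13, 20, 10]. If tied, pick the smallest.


Count the frequency of each value:
  10 appears 1 time(s)
  13 appears 5 time(s)
  15 appears 1 time(s)
  17 appears 1 time(s)
  20 appears 1 time(s)
Maximum frequency is 5.
Only 13 reaches that frequency, so it is the mode.
Final answer: 13


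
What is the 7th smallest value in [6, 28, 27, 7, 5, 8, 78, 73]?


Sort ascending: [5, 6, 7, 8, 27, 28, 73, 78]
The 7th element (1-indexed) is at index 6.
Value = 73
Final answer: 73


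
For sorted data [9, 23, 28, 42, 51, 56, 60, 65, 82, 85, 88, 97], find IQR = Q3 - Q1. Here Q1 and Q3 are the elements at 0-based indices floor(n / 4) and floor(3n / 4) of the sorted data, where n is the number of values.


The data has n = 12 elements.
Q1 index = floor(12 / 4) = floor(3) = 3; Q3 index = floor(3 * 12 / 4) = floor(9) = 9
Q1 = element at index 3 = 42
Q3 = element at index 9 = 85
IQR = 85 - 42 = 43
Final answer: 43


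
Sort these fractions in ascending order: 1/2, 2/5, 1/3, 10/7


Convert to decimal for comparison:
  1/2 = 0.5
  2/5 = 0.4
  1/3 = 0.3333
  10/7 = 1.4286
Decimals in increasing order: 0.3333 < 0.4 < 0.5 < 1.4286
Writing each back as its fraction gives the sorted order.
Final answer: 1/3, 2/5, 1/2, 10/7


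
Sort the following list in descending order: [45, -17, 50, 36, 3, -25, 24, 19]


Original list: [45, -17, 50, 36, 3, -25, 24, 19]
Repeatedly take the largest remaining element:
  Remaining [45, -17, 50, 36, 3, -25, 24, 19] -> largest is 50
  Remaining [45, -17, 36, 3, -25, 24, 19] -> largest is 45
  Remaining [-17, 36, 3, -25, 24, 19] -> largest is 36
  Remaining [-17, 3, -25, 24, 19] -> largest is 24
  Remaining [-17, 3, -25, 19] -> largest is 19
  Remaining [-17, 3, -25] -> largest is 3
  Remaining [-17, -25] -> largest is -17
  Remaining [-25] -> largest is -25
Collecting the picks in order gives the descending list.
Final answer: [50, 45, 36, 24, 19, 3, -17, -25]


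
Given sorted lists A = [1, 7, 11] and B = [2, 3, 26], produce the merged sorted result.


List A: [1, 7, 11]
List B: [2, 3, 26]
Repeatedly compare the front elements and take the smaller:
  1 vs 2 -> take 1
  7 vs 2 -> take 2
  7 vs 3 -> take 3
  7 vs 26 -> take 7
  11 vs 26 -> take 11
  A is exhausted; append the rest of B: [26]
Final answer: [1, 2, 3, 7, 11, 26]


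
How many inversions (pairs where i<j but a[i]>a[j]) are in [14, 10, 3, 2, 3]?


For each element, count the later elements that are smaller than it:
  14 (index 0): smaller elements after it = [10, 3, 2, 3] -> 4
  10 (index 1): smaller elements after it = [3, 2, 3] -> 3
  3 (index 2): smaller elements after it = [2] -> 1
  2 (index 3): smaller elements after it = [] -> 0
Total inversions = 4 + 3 + 1 + 0 = 8
Final answer: 8


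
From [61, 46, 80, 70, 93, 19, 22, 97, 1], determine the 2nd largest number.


Sort descending: [97, 93, 80, 70, 61, 46, 22, 19, 1]
The 2nd element (1-indexed) is at index 1.
Value = 93
Final answer: 93


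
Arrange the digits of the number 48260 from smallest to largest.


The number 48260 has digits: 4, 8, 2, 6, 0
Sorted: 0, 2, 4, 6, 8
Joining the sorted digits gives the result.
Final answer: 02468


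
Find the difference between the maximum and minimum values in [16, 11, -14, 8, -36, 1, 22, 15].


Maximum value: 22
Minimum value: -36
Range = 22 - (-36) = 58
Final answer: 58


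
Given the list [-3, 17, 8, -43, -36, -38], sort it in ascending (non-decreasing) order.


Original list: [-3, 17, 8, -43, -36, -38]
Repeatedly take the smallest remaining element:
  Remaining [-3, 17, 8, -43, -36, -38] -> smallest is -43
  Remaining [-3, 17, 8, -36, -38] -> smallest is -38
  Remaining [-3, 17, 8, -36] -> smallest is -36
  Remaining [-3, 17, 8] -> smallest is -3
  Remaining [17, 8] -> smallest is 8
  Remaining [17] -> smallest is 17
Collecting the picks in order gives the sorted list.
Final answer: [-43, -38, -36, -3, 8, 17]


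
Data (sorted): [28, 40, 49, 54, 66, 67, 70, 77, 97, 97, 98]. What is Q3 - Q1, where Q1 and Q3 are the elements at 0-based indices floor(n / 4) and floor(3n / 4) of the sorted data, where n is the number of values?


The data has n = 11 elements.
Q1 index = floor(11 / 4) = floor(2.75) = 2; Q3 index = floor(3 * 11 / 4) = floor(8.25) = 8
Q1 = element at index 2 = 49
Q3 = element at index 8 = 97
IQR = 97 - 49 = 48
Final answer: 48


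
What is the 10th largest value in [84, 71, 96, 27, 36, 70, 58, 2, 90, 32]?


Sort descending: [96, 90, 84, 71, 70, 58, 36, 32, 27, 2]
The 10th element (1-indexed) is at index 9.
Value = 2
Final answer: 2


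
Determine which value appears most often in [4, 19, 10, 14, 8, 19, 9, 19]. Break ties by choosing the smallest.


Count the frequency of each value:
  4 appears 1 time(s)
  8 appears 1 time(s)
  9 appears 1 time(s)
  10 appears 1 time(s)
  14 appears 1 time(s)
  19 appears 3 time(s)
Maximum frequency is 3.
Only 19 reaches that frequency, so it is the mode.
Final answer: 19


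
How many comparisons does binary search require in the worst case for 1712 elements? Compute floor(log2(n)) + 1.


Binary search halves the search space each step.
Maximum comparisons = floor(log2(1712)) + 1
log2(1712) = 10.7415
floor(log2(1712)) = 10, so 10 + 1 = 11
Final answer: 11


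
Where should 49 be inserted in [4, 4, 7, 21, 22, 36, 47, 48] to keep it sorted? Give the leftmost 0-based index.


List is sorted: [4, 4, 7, 21, 22, 36, 47, 48]
We need the leftmost position where 49 can be inserted, i.e. the first index whose element is >= 49 (or the end of the list if none is).
Binary search with low=0, high=8 (0-based indices):
  low=0, high=8, mid=4: a[4]=22 < 49, so low = 5
  low=5, high=8, mid=6: a[6]=47 < 49, so low = 7
  low=7, high=8, mid=7: a[7]=48 < 49, so low = 8
Now low = high = 8, so the insertion index is 8.
Final answer: 8


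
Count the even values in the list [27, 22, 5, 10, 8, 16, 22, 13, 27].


Check each element:
  27 is odd
  22 is even
  5 is odd
  10 is even
  8 is even
  16 is even
  22 is even
  13 is odd
  27 is odd
Evens: [22, 10, 8, 16, 22]
Count of evens = 5
Final answer: 5


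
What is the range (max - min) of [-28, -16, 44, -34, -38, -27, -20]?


Maximum value: 44
Minimum value: -38
Range = 44 - (-38) = 82
Final answer: 82


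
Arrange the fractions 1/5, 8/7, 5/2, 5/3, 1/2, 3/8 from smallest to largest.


Convert to decimal for comparison:
  1/5 = 0.2
  8/7 = 1.1429
  5/2 = 2.5
  5/3 = 1.6667
  1/2 = 0.5
  3/8 = 0.375
Decimals in increasing order: 0.2 < 0.375 < 0.5 < 1.1429 < 1.6667 < 2.5
Writing each back as its fraction gives the sorted order.
Final answer: 1/5, 3/8, 1/2, 8/7, 5/3, 5/2


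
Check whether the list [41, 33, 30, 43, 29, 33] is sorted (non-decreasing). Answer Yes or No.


Check consecutive pairs:
  41 <= 33? False
  33 <= 30? False
  30 <= 43? True
  43 <= 29? False
  29 <= 33? True
3 consecutive pair(s) are out of order, so the list is not sorted.
Final answer: No


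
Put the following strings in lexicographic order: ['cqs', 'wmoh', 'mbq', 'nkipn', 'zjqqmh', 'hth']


Compare strings character by character (the first differing letter decides):
  'cqs' < 'hth' since 'c' < 'h' at position 1
  'hth' < 'mbq' since 'h' < 'm' at position 1
  'mbq' < 'nkipn' since 'm' < 'n' at position 1
  'nkipn' < 'wmoh' since 'n' < 'w' at position 1
  'wmoh' < 'zjqqmh' since 'w' < 'z' at position 1
Chaining these comparisons gives the alphabetical order.
Final answer: ['cqs', 'hth', 'mbq', 'nkipn', 'wmoh', 'zjqqmh']


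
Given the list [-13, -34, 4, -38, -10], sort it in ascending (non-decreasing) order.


Original list: [-13, -34, 4, -38, -10]
Repeatedly take the smallest remaining element:
  Remaining [-13, -34, 4, -38, -10] -> smallest is -38
  Remaining [-13, -34, 4, -10] -> smallest is -34
  Remaining [-13, 4, -10] -> smallest is -13
  Remaining [4, -10] -> smallest is -10
  Remaining [4] -> smallest is 4
Collecting the picks in order gives the sorted list.
Final answer: [-38, -34, -13, -10, 4]


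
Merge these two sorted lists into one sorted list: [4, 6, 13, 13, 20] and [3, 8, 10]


List A: [4, 6, 13, 13, 20]
List B: [3, 8, 10]
Repeatedly compare the front elements and take the smaller:
  4 vs 3 -> take 3
  4 vs 8 -> take 4
  6 vs 8 -> take 6
  13 vs 8 -> take 8
  13 vs 10 -> take 10
  B is exhausted; append the rest of A: [13, 13, 20]
Final answer: [3, 4, 6, 8, 10, 13, 13, 20]


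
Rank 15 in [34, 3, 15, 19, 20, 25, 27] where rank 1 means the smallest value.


Sort ascending: [3, 15, 19, 20, 25, 27, 34]
Find 15 in the sorted list.
15 is at position 2 (1-indexed).
Final answer: 2


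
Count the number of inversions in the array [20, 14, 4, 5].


For each element, count the later elements that are smaller than it:
  20 (index 0): smaller elements after it = [14, 4, 5] -> 3
  14 (index 1): smaller elements after it = [4, 5] -> 2
  4 (index 2): smaller elements after it = [] -> 0
Total inversions = 3 + 2 + 0 = 5
Final answer: 5


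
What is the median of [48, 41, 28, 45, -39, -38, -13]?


First, sort the list: [-39, -38, -13, 28, 41, 45, 48]
The list has 7 elements (odd count).
The middle index is 3 (0-based), and the element there is 28.
Final answer: 28


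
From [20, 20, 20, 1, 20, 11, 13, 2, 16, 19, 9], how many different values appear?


List all unique values:
Distinct values: [1, 2, 9, 11, 13, 16, 19, 20]
Count = 8
Final answer: 8


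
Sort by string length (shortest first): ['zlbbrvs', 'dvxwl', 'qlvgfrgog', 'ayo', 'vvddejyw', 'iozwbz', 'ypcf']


Compute lengths:
  'zlbbrvs' has length 7
  'dvxwl' has length 5
  'qlvgfrgog' has length 9
  'ayo' has length 3
  'vvddejyw' has length 8
  'iozwbz' has length 6
  'ypcf' has length 4
Lengths in increasing order: 3 < 4 < 5 < 6 < 7 < 8 < 9
Listing the words in that order gives the answer.
Final answer: ['ayo', 'ypcf', 'dvxwl', 'iozwbz', 'zlbbrvs', 'vvddejyw', 'qlvgfrgog']


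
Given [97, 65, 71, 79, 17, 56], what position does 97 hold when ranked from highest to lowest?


Sort descending: [97, 79, 71, 65, 56, 17]
Find 97 in the sorted list.
97 is at position 1.
Final answer: 1


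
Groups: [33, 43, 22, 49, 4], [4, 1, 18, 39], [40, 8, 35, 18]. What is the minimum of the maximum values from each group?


Find max of each group:
  Group 1: [33, 43, 22, 49, 4] -> max = 49
  Group 2: [4, 1, 18, 39] -> max = 39
  Group 3: [40, 8, 35, 18] -> max = 40
Maxes: [49, 39, 40]
Minimum of maxes = 39
Final answer: 39


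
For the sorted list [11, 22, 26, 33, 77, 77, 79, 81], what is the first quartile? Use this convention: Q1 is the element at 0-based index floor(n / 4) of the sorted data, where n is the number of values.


The list has n = 8 elements.
Q1 index = floor(8 / 4) = floor(2) = 2
Counting from index 0 in the sorted data, the element at index 2 is 26.
Final answer: 26


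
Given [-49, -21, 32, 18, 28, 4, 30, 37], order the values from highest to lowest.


Original list: [-49, -21, 32, 18, 28, 4, 30, 37]
Repeatedly take the largest remaining element:
  Remaining [-49, -21, 32, 18, 28, 4, 30, 37] -> largest is 37
  Remaining [-49, -21, 32, 18, 28, 4, 30] -> largest is 32
  Remaining [-49, -21, 18, 28, 4, 30] -> largest is 30
  Remaining [-49, -21, 18, 28, 4] -> largest is 28
  Remaining [-49, -21, 18, 4] -> largest is 18
  Remaining [-49, -21, 4] -> largest is 4
  Remaining [-49, -21] -> largest is -21
  Remaining [-49] -> largest is -49
Collecting the picks in order gives the descending list.
Final answer: [37, 32, 30, 28, 18, 4, -21, -49]


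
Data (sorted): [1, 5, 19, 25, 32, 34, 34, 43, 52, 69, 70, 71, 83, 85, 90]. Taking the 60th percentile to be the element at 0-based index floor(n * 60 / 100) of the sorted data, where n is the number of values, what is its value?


The dataset has n = 15 elements.
Index = floor(15 * 60 / 100) = floor(900 / 100) = floor(9) = 9
Counting from index 0 in the sorted data, the element at index 9 is 69.
Final answer: 69


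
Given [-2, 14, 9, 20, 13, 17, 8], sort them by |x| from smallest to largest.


Compute absolute values:
  |-2| = 2
  |14| = 14
  |9| = 9
  |20| = 20
  |13| = 13
  |17| = 17
  |8| = 8
Absolute values in increasing order: 2 < 8 < 9 < 13 < 14 < 17 < 20
Listing the original numbers in that order gives the answer.
Final answer: [-2, 8, 9, 13, 14, 17, 20]


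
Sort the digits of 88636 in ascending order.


The number 88636 has digits: 8, 8, 6, 3, 6
Sorted: 3, 6, 6, 8, 8
Joining the sorted digits gives the result.
Final answer: 36688


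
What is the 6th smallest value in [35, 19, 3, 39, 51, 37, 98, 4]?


Sort ascending: [3, 4, 19, 35, 37, 39, 51, 98]
The 6th element (1-indexed) is at index 5.
Value = 39
Final answer: 39


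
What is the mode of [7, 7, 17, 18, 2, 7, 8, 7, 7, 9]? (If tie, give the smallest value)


Count the frequency of each value:
  2 appears 1 time(s)
  7 appears 5 time(s)
  8 appears 1 time(s)
  9 appears 1 time(s)
  17 appears 1 time(s)
  18 appears 1 time(s)
Maximum frequency is 5.
Only 7 reaches that frequency, so it is the mode.
Final answer: 7


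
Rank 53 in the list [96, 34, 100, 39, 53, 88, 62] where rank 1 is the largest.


Sort descending: [100, 96, 88, 62, 53, 39, 34]
Find 53 in the sorted list.
53 is at position 5.
Final answer: 5


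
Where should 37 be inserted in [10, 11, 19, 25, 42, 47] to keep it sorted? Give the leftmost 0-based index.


List is sorted: [10, 11, 19, 25, 42, 47]
We need the leftmost position where 37 can be inserted, i.e. the first index whose element is >= 37 (or the end of the list if none is).
Binary search with low=0, high=6 (0-based indices):
  low=0, high=6, mid=3: a[3]=25 < 37, so low = 4
  low=4, high=6, mid=5: a[5]=47 >= 37, so high = 5
  low=4, high=5, mid=4: a[4]=42 >= 37, so high = 4
Now low = high = 4, so the insertion index is 4.
Final answer: 4


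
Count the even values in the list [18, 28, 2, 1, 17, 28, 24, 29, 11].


Check each element:
  18 is even
  28 is even
  2 is even
  1 is odd
  17 is odd
  28 is even
  24 is even
  29 is odd
  11 is odd
Evens: [18, 28, 2, 28, 24]
Count of evens = 5
Final answer: 5


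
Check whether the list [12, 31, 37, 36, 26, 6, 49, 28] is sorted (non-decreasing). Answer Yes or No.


Check consecutive pairs:
  12 <= 31? True
  31 <= 37? True
  37 <= 36? False
  36 <= 26? False
  26 <= 6? False
  6 <= 49? True
  49 <= 28? False
4 consecutive pair(s) are out of order, so the list is not sorted.
Final answer: No


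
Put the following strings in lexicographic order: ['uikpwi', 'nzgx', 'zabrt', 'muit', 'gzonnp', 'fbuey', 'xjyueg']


Compare strings character by character (the first differing letter decides):
  'fbuey' < 'gzonnp' since 'f' < 'g' at position 1
  'gzonnp' < 'muit' since 'g' < 'm' at position 1
  'muit' < 'nzgx' since 'm' < 'n' at position 1
  'nzgx' < 'uikpwi' since 'n' < 'u' at position 1
  'uikpwi' < 'xjyueg' since 'u' < 'x' at position 1
  'xjyueg' < 'zabrt' since 'x' < 'z' at position 1
Chaining these comparisons gives the alphabetical order.
Final answer: ['fbuey', 'gzonnp', 'muit', 'nzgx', 'uikpwi', 'xjyueg', 'zabrt']


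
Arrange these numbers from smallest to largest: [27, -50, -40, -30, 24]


Original list: [27, -50, -40, -30, 24]
Repeatedly take the smallest remaining element:
  Remaining [27, -50, -40, -30, 24] -> smallest is -50
  Remaining [27, -40, -30, 24] -> smallest is -40
  Remaining [27, -30, 24] -> smallest is -30
  Remaining [27, 24] -> smallest is 24
  Remaining [27] -> smallest is 27
Collecting the picks in order gives the sorted list.
Final answer: [-50, -40, -30, 24, 27]


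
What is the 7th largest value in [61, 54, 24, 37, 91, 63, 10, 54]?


Sort descending: [91, 63, 61, 54, 54, 37, 24, 10]
The 7th element (1-indexed) is at index 6.
Value = 24
Final answer: 24


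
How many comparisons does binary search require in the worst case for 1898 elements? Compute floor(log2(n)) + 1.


Binary search halves the search space each step.
Maximum comparisons = floor(log2(1898)) + 1
log2(1898) = 10.8903
floor(log2(1898)) = 10, so 10 + 1 = 11
Final answer: 11


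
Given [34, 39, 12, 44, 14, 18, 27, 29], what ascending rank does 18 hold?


Sort ascending: [12, 14, 18, 27, 29, 34, 39, 44]
Find 18 in the sorted list.
18 is at position 3 (1-indexed).
Final answer: 3


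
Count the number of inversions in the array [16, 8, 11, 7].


For each element, count the later elements that are smaller than it:
  16 (index 0): smaller elements after it = [8, 11, 7] -> 3
  8 (index 1): smaller elements after it = [7] -> 1
  11 (index 2): smaller elements after it = [7] -> 1
Total inversions = 3 + 1 + 1 = 5
Final answer: 5


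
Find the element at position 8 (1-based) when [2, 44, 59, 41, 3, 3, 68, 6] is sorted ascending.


Sort ascending: [2, 3, 3, 6, 41, 44, 59, 68]
The 8th element (1-indexed) is at index 7.
Value = 68
Final answer: 68


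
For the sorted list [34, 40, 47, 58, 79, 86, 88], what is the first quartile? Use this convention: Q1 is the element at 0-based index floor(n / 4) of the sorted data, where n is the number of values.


The list has n = 7 elements.
Q1 index = floor(7 / 4) = floor(1.75) = 1
Counting from index 0 in the sorted data, the element at index 1 is 40.
Final answer: 40


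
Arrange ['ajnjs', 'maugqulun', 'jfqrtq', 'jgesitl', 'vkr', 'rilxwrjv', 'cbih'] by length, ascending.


Compute lengths:
  'ajnjs' has length 5
  'maugqulun' has length 9
  'jfqrtq' has length 6
  'jgesitl' has length 7
  'vkr' has length 3
  'rilxwrjv' has length 8
  'cbih' has length 4
Lengths in increasing order: 3 < 4 < 5 < 6 < 7 < 8 < 9
Listing the words in that order gives the answer.
Final answer: ['vkr', 'cbih', 'ajnjs', 'jfqrtq', 'jgesitl', 'rilxwrjv', 'maugqulun']


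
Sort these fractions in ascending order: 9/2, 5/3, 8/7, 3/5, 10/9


Convert to decimal for comparison:
  9/2 = 4.5
  5/3 = 1.6667
  8/7 = 1.1429
  3/5 = 0.6
  10/9 = 1.1111
Decimals in increasing order: 0.6 < 1.1111 < 1.1429 < 1.6667 < 4.5
Writing each back as its fraction gives the sorted order.
Final answer: 3/5, 10/9, 8/7, 5/3, 9/2


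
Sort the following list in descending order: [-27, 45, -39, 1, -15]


Original list: [-27, 45, -39, 1, -15]
Repeatedly take the largest remaining element:
  Remaining [-27, 45, -39, 1, -15] -> largest is 45
  Remaining [-27, -39, 1, -15] -> largest is 1
  Remaining [-27, -39, -15] -> largest is -15
  Remaining [-27, -39] -> largest is -27
  Remaining [-39] -> largest is -39
Collecting the picks in order gives the descending list.
Final answer: [45, 1, -15, -27, -39]


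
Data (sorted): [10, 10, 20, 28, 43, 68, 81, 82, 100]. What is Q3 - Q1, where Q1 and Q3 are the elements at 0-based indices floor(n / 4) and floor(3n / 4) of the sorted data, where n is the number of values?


The data has n = 9 elements.
Q1 index = floor(9 / 4) = floor(2.25) = 2; Q3 index = floor(3 * 9 / 4) = floor(6.75) = 6
Q1 = element at index 2 = 20
Q3 = element at index 6 = 81
IQR = 81 - 20 = 61
Final answer: 61


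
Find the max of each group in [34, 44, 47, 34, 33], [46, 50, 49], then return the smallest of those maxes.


Find max of each group:
  Group 1: [34, 44, 47, 34, 33] -> max = 47
  Group 2: [46, 50, 49] -> max = 50
Maxes: [47, 50]
Minimum of maxes = 47
Final answer: 47


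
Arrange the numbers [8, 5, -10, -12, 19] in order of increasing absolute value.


Compute absolute values:
  |8| = 8
  |5| = 5
  |-10| = 10
  |-12| = 12
  |19| = 19
Absolute values in increasing order: 5 < 8 < 10 < 12 < 19
Listing the original numbers in that order gives the answer.
Final answer: [5, 8, -10, -12, 19]


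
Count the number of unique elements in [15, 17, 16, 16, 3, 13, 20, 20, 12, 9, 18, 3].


List all unique values:
Distinct values: [3, 9, 12, 13, 15, 16, 17, 18, 20]
Count = 9
Final answer: 9


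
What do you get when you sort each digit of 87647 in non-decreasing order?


The number 87647 has digits: 8, 7, 6, 4, 7
Sorted: 4, 6, 7, 7, 8
Joining the sorted digits gives the result.
Final answer: 46778


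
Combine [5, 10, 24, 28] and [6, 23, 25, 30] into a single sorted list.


List A: [5, 10, 24, 28]
List B: [6, 23, 25, 30]
Repeatedly compare the front elements and take the smaller:
  5 vs 6 -> take 5
  10 vs 6 -> take 6
  10 vs 23 -> take 10
  24 vs 23 -> take 23
  24 vs 25 -> take 24
  28 vs 25 -> take 25
  28 vs 30 -> take 28
  A is exhausted; append the rest of B: [30]
Final answer: [5, 6, 10, 23, 24, 25, 28, 30]


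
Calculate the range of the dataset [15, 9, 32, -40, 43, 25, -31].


Maximum value: 43
Minimum value: -40
Range = 43 - (-40) = 83
Final answer: 83


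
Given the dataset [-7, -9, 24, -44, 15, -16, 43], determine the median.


First, sort the list: [-44, -16, -9, -7, 15, 24, 43]
The list has 7 elements (odd count).
The middle index is 3 (0-based), and the element there is -7.
Final answer: -7


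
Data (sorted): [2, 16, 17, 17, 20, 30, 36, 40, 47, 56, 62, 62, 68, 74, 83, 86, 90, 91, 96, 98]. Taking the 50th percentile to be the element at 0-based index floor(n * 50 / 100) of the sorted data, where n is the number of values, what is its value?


The dataset has n = 20 elements.
Index = floor(20 * 50 / 100) = floor(1000 / 100) = floor(10) = 10
Counting from index 0 in the sorted data, the element at index 10 is 62.
Final answer: 62


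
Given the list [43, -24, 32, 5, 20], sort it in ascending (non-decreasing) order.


Original list: [43, -24, 32, 5, 20]
Repeatedly take the smallest remaining element:
  Remaining [43, -24, 32, 5, 20] -> smallest is -24
  Remaining [43, 32, 5, 20] -> smallest is 5
  Remaining [43, 32, 20] -> smallest is 20
  Remaining [43, 32] -> smallest is 32
  Remaining [43] -> smallest is 43
Collecting the picks in order gives the sorted list.
Final answer: [-24, 5, 20, 32, 43]


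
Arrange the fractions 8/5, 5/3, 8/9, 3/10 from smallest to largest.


Convert to decimal for comparison:
  8/5 = 1.6
  5/3 = 1.6667
  8/9 = 0.8889
  3/10 = 0.3
Decimals in increasing order: 0.3 < 0.8889 < 1.6 < 1.6667
Writing each back as its fraction gives the sorted order.
Final answer: 3/10, 8/9, 8/5, 5/3


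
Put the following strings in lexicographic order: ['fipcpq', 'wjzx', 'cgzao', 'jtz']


Compare strings character by character (the first differing letter decides):
  'cgzao' < 'fipcpq' since 'c' < 'f' at position 1
  'fipcpq' < 'jtz' since 'f' < 'j' at position 1
  'jtz' < 'wjzx' since 'j' < 'w' at position 1
Chaining these comparisons gives the alphabetical order.
Final answer: ['cgzao', 'fipcpq', 'jtz', 'wjzx']


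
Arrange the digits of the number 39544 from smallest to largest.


The number 39544 has digits: 3, 9, 5, 4, 4
Sorted: 3, 4, 4, 5, 9
Joining the sorted digits gives the result.
Final answer: 34459


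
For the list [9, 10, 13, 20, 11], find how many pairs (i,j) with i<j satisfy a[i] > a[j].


For each element, count the later elements that are smaller than it:
  9 (index 0): smaller elements after it = [] -> 0
  10 (index 1): smaller elements after it = [] -> 0
  13 (index 2): smaller elements after it = [11] -> 1
  20 (index 3): smaller elements after it = [11] -> 1
Total inversions = 0 + 0 + 1 + 1 = 2
Final answer: 2


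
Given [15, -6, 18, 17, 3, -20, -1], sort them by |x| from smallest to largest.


Compute absolute values:
  |15| = 15
  |-6| = 6
  |18| = 18
  |17| = 17
  |3| = 3
  |-20| = 20
  |-1| = 1
Absolute values in increasing order: 1 < 3 < 6 < 15 < 17 < 18 < 20
Listing the original numbers in that order gives the answer.
Final answer: [-1, 3, -6, 15, 17, 18, -20]


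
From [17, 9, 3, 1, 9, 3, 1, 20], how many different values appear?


List all unique values:
Distinct values: [1, 3, 9, 17, 20]
Count = 5
Final answer: 5


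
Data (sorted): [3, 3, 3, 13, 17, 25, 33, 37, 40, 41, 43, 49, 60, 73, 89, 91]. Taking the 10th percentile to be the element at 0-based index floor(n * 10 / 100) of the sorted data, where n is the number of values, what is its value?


The dataset has n = 16 elements.
Index = floor(16 * 10 / 100) = floor(160 / 100) = floor(1.6) = 1
Counting from index 0 in the sorted data, the element at index 1 is 3.
Final answer: 3


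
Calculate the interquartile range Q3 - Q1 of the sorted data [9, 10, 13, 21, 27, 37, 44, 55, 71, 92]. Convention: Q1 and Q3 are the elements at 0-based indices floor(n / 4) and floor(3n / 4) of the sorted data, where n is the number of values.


The data has n = 10 elements.
Q1 index = floor(10 / 4) = floor(2.5) = 2; Q3 index = floor(3 * 10 / 4) = floor(7.5) = 7
Q1 = element at index 2 = 13
Q3 = element at index 7 = 55
IQR = 55 - 13 = 42
Final answer: 42


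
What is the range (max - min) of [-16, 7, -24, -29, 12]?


Maximum value: 12
Minimum value: -29
Range = 12 - (-29) = 41
Final answer: 41


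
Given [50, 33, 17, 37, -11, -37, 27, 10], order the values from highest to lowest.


Original list: [50, 33, 17, 37, -11, -37, 27, 10]
Repeatedly take the largest remaining element:
  Remaining [50, 33, 17, 37, -11, -37, 27, 10] -> largest is 50
  Remaining [33, 17, 37, -11, -37, 27, 10] -> largest is 37
  Remaining [33, 17, -11, -37, 27, 10] -> largest is 33
  Remaining [17, -11, -37, 27, 10] -> largest is 27
  Remaining [17, -11, -37, 10] -> largest is 17
  Remaining [-11, -37, 10] -> largest is 10
  Remaining [-11, -37] -> largest is -11
  Remaining [-37] -> largest is -37
Collecting the picks in order gives the descending list.
Final answer: [50, 37, 33, 27, 17, 10, -11, -37]


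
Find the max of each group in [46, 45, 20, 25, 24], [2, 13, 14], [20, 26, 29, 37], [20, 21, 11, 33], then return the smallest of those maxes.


Find max of each group:
  Group 1: [46, 45, 20, 25, 24] -> max = 46
  Group 2: [2, 13, 14] -> max = 14
  Group 3: [20, 26, 29, 37] -> max = 37
  Group 4: [20, 21, 11, 33] -> max = 33
Maxes: [46, 14, 37, 33]
Minimum of maxes = 14
Final answer: 14


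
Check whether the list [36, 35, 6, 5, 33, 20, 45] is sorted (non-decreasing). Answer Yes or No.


Check consecutive pairs:
  36 <= 35? False
  35 <= 6? False
  6 <= 5? False
  5 <= 33? True
  33 <= 20? False
  20 <= 45? True
4 consecutive pair(s) are out of order, so the list is not sorted.
Final answer: No


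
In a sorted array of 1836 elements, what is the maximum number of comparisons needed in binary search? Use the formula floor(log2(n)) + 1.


Binary search halves the search space each step.
Maximum comparisons = floor(log2(1836)) + 1
log2(1836) = 10.8424
floor(log2(1836)) = 10, so 10 + 1 = 11
Final answer: 11


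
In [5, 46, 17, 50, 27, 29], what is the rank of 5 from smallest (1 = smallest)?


Sort ascending: [5, 17, 27, 29, 46, 50]
Find 5 in the sorted list.
5 is at position 1 (1-indexed).
Final answer: 1


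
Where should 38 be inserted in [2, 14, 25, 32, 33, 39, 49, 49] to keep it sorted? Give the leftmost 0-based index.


List is sorted: [2, 14, 25, 32, 33, 39, 49, 49]
We need the leftmost position where 38 can be inserted, i.e. the first index whose element is >= 38 (or the end of the list if none is).
Binary search with low=0, high=8 (0-based indices):
  low=0, high=8, mid=4: a[4]=33 < 38, so low = 5
  low=5, high=8, mid=6: a[6]=49 >= 38, so high = 6
  low=5, high=6, mid=5: a[5]=39 >= 38, so high = 5
Now low = high = 5, so the insertion index is 5.
Final answer: 5


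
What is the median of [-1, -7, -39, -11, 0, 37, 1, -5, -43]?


First, sort the list: [-43, -39, -11, -7, -5, -1, 0, 1, 37]
The list has 9 elements (odd count).
The middle index is 4 (0-based), and the element there is -5.
Final answer: -5


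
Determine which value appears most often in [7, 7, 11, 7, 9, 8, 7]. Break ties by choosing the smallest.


Count the frequency of each value:
  7 appears 4 time(s)
  8 appears 1 time(s)
  9 appears 1 time(s)
  11 appears 1 time(s)
Maximum frequency is 4.
Only 7 reaches that frequency, so it is the mode.
Final answer: 7


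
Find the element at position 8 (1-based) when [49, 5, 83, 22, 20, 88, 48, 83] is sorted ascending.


Sort ascending: [5, 20, 22, 48, 49, 83, 83, 88]
The 8th element (1-indexed) is at index 7.
Value = 88
Final answer: 88


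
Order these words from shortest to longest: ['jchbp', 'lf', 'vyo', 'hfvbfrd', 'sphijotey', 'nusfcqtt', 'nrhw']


Compute lengths:
  'jchbp' has length 5
  'lf' has length 2
  'vyo' has length 3
  'hfvbfrd' has length 7
  'sphijotey' has length 9
  'nusfcqtt' has length 8
  'nrhw' has length 4
Lengths in increasing order: 2 < 3 < 4 < 5 < 7 < 8 < 9
Listing the words in that order gives the answer.
Final answer: ['lf', 'vyo', 'nrhw', 'jchbp', 'hfvbfrd', 'nusfcqtt', 'sphijotey']


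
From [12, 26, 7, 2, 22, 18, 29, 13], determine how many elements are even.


Check each element:
  12 is even
  26 is even
  7 is odd
  2 is even
  22 is even
  18 is even
  29 is odd
  13 is odd
Evens: [12, 26, 2, 22, 18]
Count of evens = 5
Final answer: 5


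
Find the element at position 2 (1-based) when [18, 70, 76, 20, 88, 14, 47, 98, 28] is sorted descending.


Sort descending: [98, 88, 76, 70, 47, 28, 20, 18, 14]
The 2nd element (1-indexed) is at index 1.
Value = 88
Final answer: 88


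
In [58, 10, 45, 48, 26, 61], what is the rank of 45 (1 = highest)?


Sort descending: [61, 58, 48, 45, 26, 10]
Find 45 in the sorted list.
45 is at position 4.
Final answer: 4


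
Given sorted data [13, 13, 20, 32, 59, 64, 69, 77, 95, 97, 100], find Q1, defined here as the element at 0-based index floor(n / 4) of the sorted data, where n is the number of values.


The list has n = 11 elements.
Q1 index = floor(11 / 4) = floor(2.75) = 2
Counting from index 0 in the sorted data, the element at index 2 is 20.
Final answer: 20


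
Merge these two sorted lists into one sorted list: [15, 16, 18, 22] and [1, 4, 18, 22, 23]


List A: [15, 16, 18, 22]
List B: [1, 4, 18, 22, 23]
Repeatedly compare the front elements and take the smaller:
  15 vs 1 -> take 1
  15 vs 4 -> take 4
  15 vs 18 -> take 15
  16 vs 18 -> take 16
  18 vs 18 -> take 18
  22 vs 18 -> take 18
  22 vs 22 -> take 22
  A is exhausted; append the rest of B: [22, 23]
Final answer: [1, 4, 15, 16, 18, 18, 22, 22, 23]


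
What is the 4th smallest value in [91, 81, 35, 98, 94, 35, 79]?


Sort ascending: [35, 35, 79, 81, 91, 94, 98]
The 4th element (1-indexed) is at index 3.
Value = 81
Final answer: 81


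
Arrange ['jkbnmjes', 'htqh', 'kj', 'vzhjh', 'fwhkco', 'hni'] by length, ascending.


Compute lengths:
  'jkbnmjes' has length 8
  'htqh' has length 4
  'kj' has length 2
  'vzhjh' has length 5
  'fwhkco' has length 6
  'hni' has length 3
Lengths in increasing order: 2 < 3 < 4 < 5 < 6 < 8
Listing the words in that order gives the answer.
Final answer: ['kj', 'hni', 'htqh', 'vzhjh', 'fwhkco', 'jkbnmjes']


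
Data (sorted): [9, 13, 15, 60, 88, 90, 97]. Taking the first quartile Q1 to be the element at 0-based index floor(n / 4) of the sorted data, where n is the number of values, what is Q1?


The list has n = 7 elements.
Q1 index = floor(7 / 4) = floor(1.75) = 1
Counting from index 0 in the sorted data, the element at index 1 is 13.
Final answer: 13


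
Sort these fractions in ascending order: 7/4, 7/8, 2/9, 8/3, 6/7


Convert to decimal for comparison:
  7/4 = 1.75
  7/8 = 0.875
  2/9 = 0.2222
  8/3 = 2.6667
  6/7 = 0.8571
Decimals in increasing order: 0.2222 < 0.8571 < 0.875 < 1.75 < 2.6667
Writing each back as its fraction gives the sorted order.
Final answer: 2/9, 6/7, 7/8, 7/4, 8/3


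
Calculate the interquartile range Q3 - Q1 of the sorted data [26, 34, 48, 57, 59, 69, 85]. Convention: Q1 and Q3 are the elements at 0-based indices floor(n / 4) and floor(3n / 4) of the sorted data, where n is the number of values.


The data has n = 7 elements.
Q1 index = floor(7 / 4) = floor(1.75) = 1; Q3 index = floor(3 * 7 / 4) = floor(5.25) = 5
Q1 = element at index 1 = 34
Q3 = element at index 5 = 69
IQR = 69 - 34 = 35
Final answer: 35


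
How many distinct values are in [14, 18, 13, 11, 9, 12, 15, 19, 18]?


List all unique values:
Distinct values: [9, 11, 12, 13, 14, 15, 18, 19]
Count = 8
Final answer: 8


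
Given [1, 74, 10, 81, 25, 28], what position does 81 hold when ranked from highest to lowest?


Sort descending: [81, 74, 28, 25, 10, 1]
Find 81 in the sorted list.
81 is at position 1.
Final answer: 1


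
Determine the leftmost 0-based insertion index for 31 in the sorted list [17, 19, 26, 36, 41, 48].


List is sorted: [17, 19, 26, 36, 41, 48]
We need the leftmost position where 31 can be inserted, i.e. the first index whose element is >= 31 (or the end of the list if none is).
Binary search with low=0, high=6 (0-based indices):
  low=0, high=6, mid=3: a[3]=36 >= 31, so high = 3
  low=0, high=3, mid=1: a[1]=19 < 31, so low = 2
  low=2, high=3, mid=2: a[2]=26 < 31, so low = 3
Now low = high = 3, so the insertion index is 3.
Final answer: 3
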